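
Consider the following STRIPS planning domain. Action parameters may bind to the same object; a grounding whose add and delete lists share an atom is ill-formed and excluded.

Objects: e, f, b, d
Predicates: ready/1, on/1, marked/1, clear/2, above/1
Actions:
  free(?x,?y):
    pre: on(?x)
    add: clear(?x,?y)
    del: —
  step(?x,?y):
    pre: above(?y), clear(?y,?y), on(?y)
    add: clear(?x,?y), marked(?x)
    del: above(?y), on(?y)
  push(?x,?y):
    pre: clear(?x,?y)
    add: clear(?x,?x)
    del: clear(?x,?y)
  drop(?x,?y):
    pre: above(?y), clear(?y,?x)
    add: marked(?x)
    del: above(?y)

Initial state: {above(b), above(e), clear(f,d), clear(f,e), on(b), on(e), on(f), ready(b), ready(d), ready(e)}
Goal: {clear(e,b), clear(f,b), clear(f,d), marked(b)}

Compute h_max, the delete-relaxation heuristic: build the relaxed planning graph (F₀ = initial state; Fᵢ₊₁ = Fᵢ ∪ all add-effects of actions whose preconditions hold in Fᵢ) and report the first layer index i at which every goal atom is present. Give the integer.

F0 = init (10 atoms)
F1 = F0 ∪ {clear(b,b), clear(b,d), clear(b,e), clear(b,f), clear(e,b), clear(e,d), clear(e,e), clear(e,f), clear(f,b), clear(f,f)}  (20 atoms)
F2 = F1 ∪ {clear(d,b), clear(d,e), marked(b), marked(d), marked(e), marked(f)}  (26 atoms)
goal ⊆ F2  ⇒  h_max = 2

2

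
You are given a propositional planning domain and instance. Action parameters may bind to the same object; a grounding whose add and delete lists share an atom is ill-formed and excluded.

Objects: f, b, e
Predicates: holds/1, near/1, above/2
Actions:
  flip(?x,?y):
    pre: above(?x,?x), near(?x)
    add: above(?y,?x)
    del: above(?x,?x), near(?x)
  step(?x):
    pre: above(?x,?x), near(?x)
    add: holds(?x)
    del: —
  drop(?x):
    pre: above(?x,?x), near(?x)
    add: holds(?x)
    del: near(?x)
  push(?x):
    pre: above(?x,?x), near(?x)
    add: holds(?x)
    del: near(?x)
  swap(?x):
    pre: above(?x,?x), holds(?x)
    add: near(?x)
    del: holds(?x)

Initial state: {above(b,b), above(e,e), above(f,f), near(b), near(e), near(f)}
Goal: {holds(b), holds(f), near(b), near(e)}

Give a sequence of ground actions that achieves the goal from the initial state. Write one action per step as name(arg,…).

1. step(f)  →  {above(b,b), above(e,e), above(f,f), holds(f), near(b), near(e), near(f)}
2. step(b)  →  {above(b,b), above(e,e), above(f,f), holds(b), holds(f), near(b), near(e), near(f)}

step(f); step(b)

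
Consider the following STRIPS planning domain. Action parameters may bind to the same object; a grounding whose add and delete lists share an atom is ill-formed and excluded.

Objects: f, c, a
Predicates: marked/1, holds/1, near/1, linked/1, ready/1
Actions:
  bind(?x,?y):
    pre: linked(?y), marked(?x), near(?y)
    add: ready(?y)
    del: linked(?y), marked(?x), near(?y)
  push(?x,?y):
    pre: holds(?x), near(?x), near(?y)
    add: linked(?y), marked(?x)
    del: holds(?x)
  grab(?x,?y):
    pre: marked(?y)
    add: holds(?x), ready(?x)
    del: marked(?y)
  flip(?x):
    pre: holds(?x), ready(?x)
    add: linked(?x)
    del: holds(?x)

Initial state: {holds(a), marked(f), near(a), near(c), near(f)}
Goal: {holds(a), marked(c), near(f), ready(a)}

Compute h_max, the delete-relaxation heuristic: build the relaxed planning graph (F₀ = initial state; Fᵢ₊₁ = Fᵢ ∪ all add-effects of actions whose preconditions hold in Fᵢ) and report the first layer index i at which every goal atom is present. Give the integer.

2

F0 = init (5 atoms)
F1 = F0 ∪ {holds(c), holds(f), linked(a), linked(c), linked(f), marked(a), ready(a), ready(c), ready(f)}  (14 atoms)
F2 = F1 ∪ {marked(c)}  (15 atoms)
goal ⊆ F2  ⇒  h_max = 2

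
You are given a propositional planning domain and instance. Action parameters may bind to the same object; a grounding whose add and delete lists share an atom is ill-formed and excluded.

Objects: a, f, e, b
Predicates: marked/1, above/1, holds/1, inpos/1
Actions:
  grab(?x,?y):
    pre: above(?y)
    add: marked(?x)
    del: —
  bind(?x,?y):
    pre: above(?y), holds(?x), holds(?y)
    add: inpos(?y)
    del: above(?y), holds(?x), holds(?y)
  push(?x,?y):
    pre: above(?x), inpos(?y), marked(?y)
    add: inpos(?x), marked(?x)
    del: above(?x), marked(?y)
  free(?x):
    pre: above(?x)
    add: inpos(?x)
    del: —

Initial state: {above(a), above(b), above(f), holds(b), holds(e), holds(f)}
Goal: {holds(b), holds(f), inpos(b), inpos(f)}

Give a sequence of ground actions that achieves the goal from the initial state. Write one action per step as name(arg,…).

1. free(f)  →  {above(a), above(b), above(f), holds(b), holds(e), holds(f), inpos(f)}
2. free(b)  →  {above(a), above(b), above(f), holds(b), holds(e), holds(f), inpos(b), inpos(f)}

free(f); free(b)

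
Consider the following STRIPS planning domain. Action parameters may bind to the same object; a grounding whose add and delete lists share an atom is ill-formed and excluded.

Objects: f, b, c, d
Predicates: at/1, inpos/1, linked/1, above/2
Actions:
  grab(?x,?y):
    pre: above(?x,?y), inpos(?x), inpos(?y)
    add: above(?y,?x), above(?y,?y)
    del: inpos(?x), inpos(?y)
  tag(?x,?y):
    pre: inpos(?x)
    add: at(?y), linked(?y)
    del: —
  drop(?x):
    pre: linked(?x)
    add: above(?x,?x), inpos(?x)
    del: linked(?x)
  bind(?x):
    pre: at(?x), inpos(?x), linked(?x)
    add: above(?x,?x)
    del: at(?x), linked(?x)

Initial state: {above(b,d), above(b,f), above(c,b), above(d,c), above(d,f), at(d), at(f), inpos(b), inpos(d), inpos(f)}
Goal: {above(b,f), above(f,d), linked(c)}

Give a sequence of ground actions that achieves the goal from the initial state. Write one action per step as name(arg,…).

1. grab(d,f)  →  {above(b,d), above(b,f), above(c,b), above(d,c), above(d,f), above(f,d), above(f,f), at(d), at(f), inpos(b)}
2. tag(b,c)  →  {above(b,d), above(b,f), above(c,b), above(d,c), above(d,f), above(f,d), above(f,f), at(c), at(d), at(f), inpos(b), linked(c)}

grab(d,f); tag(b,c)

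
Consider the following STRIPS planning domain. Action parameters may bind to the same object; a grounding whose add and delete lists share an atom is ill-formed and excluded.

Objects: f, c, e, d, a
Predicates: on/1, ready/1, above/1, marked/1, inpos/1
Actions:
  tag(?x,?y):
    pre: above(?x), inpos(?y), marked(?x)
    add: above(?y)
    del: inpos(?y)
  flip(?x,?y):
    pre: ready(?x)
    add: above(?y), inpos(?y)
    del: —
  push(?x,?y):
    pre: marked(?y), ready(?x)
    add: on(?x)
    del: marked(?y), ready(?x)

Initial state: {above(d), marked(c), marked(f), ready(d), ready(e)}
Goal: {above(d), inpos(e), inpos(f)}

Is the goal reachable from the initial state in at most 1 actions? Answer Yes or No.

No

1. flip(e,f)  →  {above(d), above(f), inpos(f), marked(c), marked(f), ready(d), ready(e)}
2. flip(e,e)  →  {above(d), above(e), above(f), inpos(e), inpos(f), marked(c), marked(f), ready(d), ready(e)}
optimal plan length = 2; 2 > 1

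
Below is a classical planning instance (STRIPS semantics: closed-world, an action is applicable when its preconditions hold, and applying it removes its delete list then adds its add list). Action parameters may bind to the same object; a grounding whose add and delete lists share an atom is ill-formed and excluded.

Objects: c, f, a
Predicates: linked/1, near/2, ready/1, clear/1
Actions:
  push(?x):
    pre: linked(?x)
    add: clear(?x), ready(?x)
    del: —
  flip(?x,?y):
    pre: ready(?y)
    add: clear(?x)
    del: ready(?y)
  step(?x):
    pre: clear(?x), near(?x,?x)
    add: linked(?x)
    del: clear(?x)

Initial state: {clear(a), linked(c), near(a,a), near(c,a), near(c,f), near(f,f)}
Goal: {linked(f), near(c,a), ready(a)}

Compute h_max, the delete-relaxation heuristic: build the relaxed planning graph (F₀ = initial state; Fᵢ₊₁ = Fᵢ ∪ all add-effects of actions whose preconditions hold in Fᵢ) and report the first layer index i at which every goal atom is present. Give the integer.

F0 = init (6 atoms)
F1 = F0 ∪ {clear(c), linked(a), ready(c)}  (9 atoms)
F2 = F1 ∪ {clear(f), ready(a)}  (11 atoms)
F3 = F2 ∪ {linked(f)}  (12 atoms)
goal ⊆ F3  ⇒  h_max = 3

3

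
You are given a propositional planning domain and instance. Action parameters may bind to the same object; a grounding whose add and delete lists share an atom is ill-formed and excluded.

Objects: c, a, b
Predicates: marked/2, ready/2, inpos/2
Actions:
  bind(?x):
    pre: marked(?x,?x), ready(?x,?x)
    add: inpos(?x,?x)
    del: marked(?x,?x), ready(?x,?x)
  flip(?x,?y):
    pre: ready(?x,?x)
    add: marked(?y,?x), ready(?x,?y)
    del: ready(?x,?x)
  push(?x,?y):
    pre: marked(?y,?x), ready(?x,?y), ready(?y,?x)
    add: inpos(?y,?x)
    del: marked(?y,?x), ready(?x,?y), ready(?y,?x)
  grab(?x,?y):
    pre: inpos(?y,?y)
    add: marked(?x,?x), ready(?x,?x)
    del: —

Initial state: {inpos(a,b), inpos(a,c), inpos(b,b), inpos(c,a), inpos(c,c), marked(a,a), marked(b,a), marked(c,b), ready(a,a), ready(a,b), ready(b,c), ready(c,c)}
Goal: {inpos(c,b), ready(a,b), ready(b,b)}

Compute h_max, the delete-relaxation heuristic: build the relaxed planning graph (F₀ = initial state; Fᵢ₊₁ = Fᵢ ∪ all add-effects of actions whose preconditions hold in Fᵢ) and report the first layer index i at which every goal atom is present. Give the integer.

2

F0 = init (12 atoms)
F1 = F0 ∪ {inpos(a,a), marked(a,c), marked(b,b), marked(b,c), marked(c,a), marked(c,c), ready(a,c), ready(b,b), ready(c,a), ready(c,b)}  (22 atoms)
F2 = F1 ∪ {inpos(b,c), inpos(c,b), marked(a,b), ready(b,a)}  (26 atoms)
goal ⊆ F2  ⇒  h_max = 2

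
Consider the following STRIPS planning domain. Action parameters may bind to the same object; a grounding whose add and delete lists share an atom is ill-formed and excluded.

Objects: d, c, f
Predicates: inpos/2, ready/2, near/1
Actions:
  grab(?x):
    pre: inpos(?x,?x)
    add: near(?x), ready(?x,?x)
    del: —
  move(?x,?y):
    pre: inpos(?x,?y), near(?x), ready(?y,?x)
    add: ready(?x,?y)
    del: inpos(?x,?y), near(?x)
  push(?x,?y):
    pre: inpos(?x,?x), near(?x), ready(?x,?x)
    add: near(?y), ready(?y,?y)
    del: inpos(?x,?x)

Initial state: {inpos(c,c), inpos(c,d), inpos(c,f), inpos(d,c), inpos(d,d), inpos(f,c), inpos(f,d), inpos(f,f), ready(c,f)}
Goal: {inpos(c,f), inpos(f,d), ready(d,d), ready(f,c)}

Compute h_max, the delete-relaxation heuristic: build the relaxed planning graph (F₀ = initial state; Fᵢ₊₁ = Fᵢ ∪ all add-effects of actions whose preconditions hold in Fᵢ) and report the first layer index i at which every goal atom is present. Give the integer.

F0 = init (9 atoms)
F1 = F0 ∪ {near(c), near(d), near(f), ready(c,c), ready(d,d), ready(f,f)}  (15 atoms)
F2 = F1 ∪ {ready(f,c)}  (16 atoms)
goal ⊆ F2  ⇒  h_max = 2

2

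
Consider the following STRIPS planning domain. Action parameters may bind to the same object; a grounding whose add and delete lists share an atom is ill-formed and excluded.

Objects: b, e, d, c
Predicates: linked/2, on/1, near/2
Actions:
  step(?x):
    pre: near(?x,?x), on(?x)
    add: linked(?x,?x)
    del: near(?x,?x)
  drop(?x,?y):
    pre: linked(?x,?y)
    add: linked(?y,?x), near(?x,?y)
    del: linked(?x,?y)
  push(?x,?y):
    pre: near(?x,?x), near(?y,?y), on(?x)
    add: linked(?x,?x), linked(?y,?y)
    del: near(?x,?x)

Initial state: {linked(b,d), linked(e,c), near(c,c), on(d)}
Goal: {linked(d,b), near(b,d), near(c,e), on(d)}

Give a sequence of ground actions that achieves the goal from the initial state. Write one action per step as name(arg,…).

drop(b,d); drop(e,c); drop(c,e)

1. drop(b,d)  →  {linked(d,b), linked(e,c), near(b,d), near(c,c), on(d)}
2. drop(e,c)  →  {linked(c,e), linked(d,b), near(b,d), near(c,c), near(e,c), on(d)}
3. drop(c,e)  →  {linked(d,b), linked(e,c), near(b,d), near(c,c), near(c,e), near(e,c), on(d)}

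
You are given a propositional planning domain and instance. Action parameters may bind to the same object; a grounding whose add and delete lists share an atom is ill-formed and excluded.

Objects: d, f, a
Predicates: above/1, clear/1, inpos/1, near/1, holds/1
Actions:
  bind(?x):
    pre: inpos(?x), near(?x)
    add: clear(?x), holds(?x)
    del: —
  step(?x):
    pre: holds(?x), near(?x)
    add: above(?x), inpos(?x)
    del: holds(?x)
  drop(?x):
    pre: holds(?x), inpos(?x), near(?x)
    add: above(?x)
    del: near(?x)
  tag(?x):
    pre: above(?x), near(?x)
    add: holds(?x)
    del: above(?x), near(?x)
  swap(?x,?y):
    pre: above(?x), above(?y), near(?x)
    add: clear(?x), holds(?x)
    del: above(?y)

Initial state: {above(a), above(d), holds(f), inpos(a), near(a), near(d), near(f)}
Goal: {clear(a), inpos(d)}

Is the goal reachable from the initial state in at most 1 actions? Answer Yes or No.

1. bind(a)  →  {above(a), above(d), clear(a), holds(a), holds(f), inpos(a), near(a), near(d), near(f)}
2. swap(d,d)  →  {above(a), clear(a), clear(d), holds(a), holds(d), holds(f), inpos(a), near(a), near(d), near(f)}
3. step(d)  →  {above(a), above(d), clear(a), clear(d), holds(a), holds(f), inpos(a), inpos(d), near(a), near(d), near(f)}
optimal plan length = 3; 3 > 1

No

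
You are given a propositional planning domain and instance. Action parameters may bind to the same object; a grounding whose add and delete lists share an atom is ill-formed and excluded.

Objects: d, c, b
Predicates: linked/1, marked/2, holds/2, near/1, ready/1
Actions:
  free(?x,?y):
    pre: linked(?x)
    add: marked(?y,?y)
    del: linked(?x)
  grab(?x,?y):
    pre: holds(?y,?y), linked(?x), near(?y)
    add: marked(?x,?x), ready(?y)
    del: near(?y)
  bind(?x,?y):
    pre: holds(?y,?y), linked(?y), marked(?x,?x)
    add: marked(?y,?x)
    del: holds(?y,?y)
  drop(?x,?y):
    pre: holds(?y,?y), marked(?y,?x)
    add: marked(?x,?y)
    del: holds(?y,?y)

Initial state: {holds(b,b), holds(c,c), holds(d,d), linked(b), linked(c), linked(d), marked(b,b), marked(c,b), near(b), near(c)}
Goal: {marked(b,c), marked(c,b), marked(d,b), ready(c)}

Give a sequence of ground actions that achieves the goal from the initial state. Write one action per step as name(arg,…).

grab(d,c); bind(b,d); drop(b,c)

1. grab(d,c)  →  {holds(b,b), holds(c,c), holds(d,d), linked(b), linked(c), linked(d), marked(b,b), marked(c,b), marked(d,d), near(b), ready(c)}
2. bind(b,d)  →  {holds(b,b), holds(c,c), linked(b), linked(c), linked(d), marked(b,b), marked(c,b), marked(d,b), marked(d,d), near(b), ready(c)}
3. drop(b,c)  →  {holds(b,b), linked(b), linked(c), linked(d), marked(b,b), marked(b,c), marked(c,b), marked(d,b), marked(d,d), near(b), ready(c)}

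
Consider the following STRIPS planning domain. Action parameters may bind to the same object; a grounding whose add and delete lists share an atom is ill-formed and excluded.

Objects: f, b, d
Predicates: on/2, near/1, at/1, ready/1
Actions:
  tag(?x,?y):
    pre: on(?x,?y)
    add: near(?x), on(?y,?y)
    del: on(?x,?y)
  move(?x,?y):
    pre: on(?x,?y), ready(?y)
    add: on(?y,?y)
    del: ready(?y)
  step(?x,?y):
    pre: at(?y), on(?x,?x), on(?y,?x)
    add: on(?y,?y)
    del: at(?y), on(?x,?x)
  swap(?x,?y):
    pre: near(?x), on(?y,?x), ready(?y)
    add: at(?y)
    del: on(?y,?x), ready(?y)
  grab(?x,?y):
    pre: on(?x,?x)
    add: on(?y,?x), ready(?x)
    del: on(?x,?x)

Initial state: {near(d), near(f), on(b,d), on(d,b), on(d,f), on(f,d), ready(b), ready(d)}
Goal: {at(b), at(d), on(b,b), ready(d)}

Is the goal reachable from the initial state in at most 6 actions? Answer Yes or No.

Yes

1. tag(f,d)  →  {near(d), near(f), on(b,d), on(d,b), on(d,d), on(d,f), ready(b), ready(d)}
2. tag(d,b)  →  {near(d), near(f), on(b,b), on(b,d), on(d,d), on(d,f), ready(b), ready(d)}
3. swap(f,d)  →  {at(d), near(d), near(f), on(b,b), on(b,d), on(d,d), ready(b)}
4. swap(d,b)  →  {at(b), at(d), near(d), near(f), on(b,b), on(d,d)}
5. grab(d,f)  →  {at(b), at(d), near(d), near(f), on(b,b), on(f,d), ready(d)}
optimal plan length = 5; 5 ≤ 6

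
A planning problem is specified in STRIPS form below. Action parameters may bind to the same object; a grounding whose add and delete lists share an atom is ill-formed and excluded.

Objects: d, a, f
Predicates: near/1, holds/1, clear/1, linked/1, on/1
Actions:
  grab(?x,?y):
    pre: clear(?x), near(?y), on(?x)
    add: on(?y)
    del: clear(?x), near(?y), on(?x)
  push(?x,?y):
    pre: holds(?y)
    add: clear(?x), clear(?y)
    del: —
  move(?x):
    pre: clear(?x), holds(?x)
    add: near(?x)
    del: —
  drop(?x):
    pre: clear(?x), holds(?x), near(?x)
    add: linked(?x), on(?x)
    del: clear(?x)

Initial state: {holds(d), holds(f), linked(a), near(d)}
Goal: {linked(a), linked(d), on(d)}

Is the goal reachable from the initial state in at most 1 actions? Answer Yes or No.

1. push(d,d)  →  {clear(d), holds(d), holds(f), linked(a), near(d)}
2. drop(d)  →  {holds(d), holds(f), linked(a), linked(d), near(d), on(d)}
optimal plan length = 2; 2 > 1

No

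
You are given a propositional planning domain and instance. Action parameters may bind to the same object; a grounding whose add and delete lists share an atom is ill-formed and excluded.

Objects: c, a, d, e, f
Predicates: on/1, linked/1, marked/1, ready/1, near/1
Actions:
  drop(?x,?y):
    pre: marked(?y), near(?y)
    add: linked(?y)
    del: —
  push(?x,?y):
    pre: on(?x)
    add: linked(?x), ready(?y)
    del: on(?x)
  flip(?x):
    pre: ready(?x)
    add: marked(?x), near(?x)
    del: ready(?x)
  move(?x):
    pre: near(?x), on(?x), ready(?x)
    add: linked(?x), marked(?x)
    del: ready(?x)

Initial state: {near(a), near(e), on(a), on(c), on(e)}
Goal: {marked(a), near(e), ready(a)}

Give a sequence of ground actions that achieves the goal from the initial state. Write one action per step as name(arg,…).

push(c,a); flip(a); push(a,a)

1. push(c,a)  →  {linked(c), near(a), near(e), on(a), on(e), ready(a)}
2. flip(a)  →  {linked(c), marked(a), near(a), near(e), on(a), on(e)}
3. push(a,a)  →  {linked(a), linked(c), marked(a), near(a), near(e), on(e), ready(a)}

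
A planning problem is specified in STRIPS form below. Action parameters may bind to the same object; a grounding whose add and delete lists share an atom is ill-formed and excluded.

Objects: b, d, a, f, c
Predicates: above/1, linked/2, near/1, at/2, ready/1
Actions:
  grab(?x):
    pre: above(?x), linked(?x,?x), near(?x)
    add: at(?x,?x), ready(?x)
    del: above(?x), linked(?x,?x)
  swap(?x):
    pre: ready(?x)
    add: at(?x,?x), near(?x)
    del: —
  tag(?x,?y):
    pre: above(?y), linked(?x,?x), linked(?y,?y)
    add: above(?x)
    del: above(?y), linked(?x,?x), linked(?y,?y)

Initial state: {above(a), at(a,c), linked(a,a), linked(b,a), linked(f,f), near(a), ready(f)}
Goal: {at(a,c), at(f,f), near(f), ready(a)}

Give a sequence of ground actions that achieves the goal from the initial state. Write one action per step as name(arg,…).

grab(a); swap(f)

1. grab(a)  →  {at(a,a), at(a,c), linked(b,a), linked(f,f), near(a), ready(a), ready(f)}
2. swap(f)  →  {at(a,a), at(a,c), at(f,f), linked(b,a), linked(f,f), near(a), near(f), ready(a), ready(f)}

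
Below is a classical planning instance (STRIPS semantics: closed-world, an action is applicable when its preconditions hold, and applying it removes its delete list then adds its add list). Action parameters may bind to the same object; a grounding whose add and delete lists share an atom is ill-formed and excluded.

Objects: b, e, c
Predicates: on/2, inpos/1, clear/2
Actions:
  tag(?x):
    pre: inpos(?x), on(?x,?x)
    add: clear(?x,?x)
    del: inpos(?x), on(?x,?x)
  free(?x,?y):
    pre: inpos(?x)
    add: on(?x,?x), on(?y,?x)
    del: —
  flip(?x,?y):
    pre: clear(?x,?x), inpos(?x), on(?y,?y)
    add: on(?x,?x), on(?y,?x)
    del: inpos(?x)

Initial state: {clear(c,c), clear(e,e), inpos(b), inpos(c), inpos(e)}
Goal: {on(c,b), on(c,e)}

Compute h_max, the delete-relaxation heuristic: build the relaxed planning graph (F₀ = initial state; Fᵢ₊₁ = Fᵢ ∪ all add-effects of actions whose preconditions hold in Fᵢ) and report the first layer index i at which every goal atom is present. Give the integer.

1

F0 = init (5 atoms)
F1 = F0 ∪ {on(b,b), on(b,c), on(b,e), on(c,b), on(c,c), on(c,e), on(e,b), on(e,c), on(e,e)}  (14 atoms)
goal ⊆ F1  ⇒  h_max = 1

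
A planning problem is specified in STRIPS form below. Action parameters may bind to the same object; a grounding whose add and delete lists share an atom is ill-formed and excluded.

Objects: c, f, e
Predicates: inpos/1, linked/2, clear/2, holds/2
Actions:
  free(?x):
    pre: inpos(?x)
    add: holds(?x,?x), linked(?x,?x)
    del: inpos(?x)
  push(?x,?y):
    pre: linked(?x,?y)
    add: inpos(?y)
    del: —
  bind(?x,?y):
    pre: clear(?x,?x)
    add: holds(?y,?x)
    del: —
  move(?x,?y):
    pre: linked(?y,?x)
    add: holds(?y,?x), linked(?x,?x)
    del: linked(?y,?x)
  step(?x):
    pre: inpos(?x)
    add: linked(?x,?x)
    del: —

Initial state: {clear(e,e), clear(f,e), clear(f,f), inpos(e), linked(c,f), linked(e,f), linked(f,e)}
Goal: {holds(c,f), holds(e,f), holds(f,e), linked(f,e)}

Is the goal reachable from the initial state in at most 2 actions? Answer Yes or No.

No

1. bind(f,c)  →  {clear(e,e), clear(f,e), clear(f,f), holds(c,f), inpos(e), linked(c,f), linked(e,f), linked(f,e)}
2. bind(f,e)  →  {clear(e,e), clear(f,e), clear(f,f), holds(c,f), holds(e,f), inpos(e), linked(c,f), linked(e,f), linked(f,e)}
3. bind(e,f)  →  {clear(e,e), clear(f,e), clear(f,f), holds(c,f), holds(e,f), holds(f,e), inpos(e), linked(c,f), linked(e,f), linked(f,e)}
optimal plan length = 3; 3 > 2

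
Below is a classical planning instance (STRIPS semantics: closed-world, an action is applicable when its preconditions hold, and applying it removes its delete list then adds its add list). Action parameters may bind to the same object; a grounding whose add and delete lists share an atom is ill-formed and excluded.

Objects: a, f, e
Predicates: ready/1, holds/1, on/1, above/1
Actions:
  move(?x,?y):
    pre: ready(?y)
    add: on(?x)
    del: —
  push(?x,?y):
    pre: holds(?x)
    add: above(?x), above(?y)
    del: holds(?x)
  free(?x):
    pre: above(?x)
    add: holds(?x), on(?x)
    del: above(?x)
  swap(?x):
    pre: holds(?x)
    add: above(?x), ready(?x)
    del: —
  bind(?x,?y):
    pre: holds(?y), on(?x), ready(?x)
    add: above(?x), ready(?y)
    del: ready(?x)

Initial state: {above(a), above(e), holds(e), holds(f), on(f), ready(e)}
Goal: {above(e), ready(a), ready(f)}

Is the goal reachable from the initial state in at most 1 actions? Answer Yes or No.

1. free(a)  →  {above(e), holds(a), holds(e), holds(f), on(a), on(f), ready(e)}
2. swap(a)  →  {above(a), above(e), holds(a), holds(e), holds(f), on(a), on(f), ready(a), ready(e)}
3. swap(f)  →  {above(a), above(e), above(f), holds(a), holds(e), holds(f), on(a), on(f), ready(a), ready(e), ready(f)}
optimal plan length = 3; 3 > 1

No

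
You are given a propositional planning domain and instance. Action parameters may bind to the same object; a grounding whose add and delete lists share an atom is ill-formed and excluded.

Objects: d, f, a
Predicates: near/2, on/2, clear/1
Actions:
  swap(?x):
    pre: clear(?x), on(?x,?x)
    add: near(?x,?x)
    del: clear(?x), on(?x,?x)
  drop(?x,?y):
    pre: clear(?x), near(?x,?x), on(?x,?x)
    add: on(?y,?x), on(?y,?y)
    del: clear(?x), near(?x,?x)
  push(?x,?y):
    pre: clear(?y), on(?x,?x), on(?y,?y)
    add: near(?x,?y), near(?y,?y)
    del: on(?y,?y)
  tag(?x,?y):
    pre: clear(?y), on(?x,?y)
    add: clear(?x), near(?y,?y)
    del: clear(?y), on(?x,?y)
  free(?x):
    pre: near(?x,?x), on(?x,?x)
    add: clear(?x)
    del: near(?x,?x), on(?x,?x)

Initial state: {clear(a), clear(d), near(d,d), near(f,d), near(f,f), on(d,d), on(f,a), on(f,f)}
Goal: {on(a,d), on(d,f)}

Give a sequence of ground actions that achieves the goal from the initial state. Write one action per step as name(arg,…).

drop(d,a); tag(f,a); drop(f,d)

1. drop(d,a)  →  {clear(a), near(f,d), near(f,f), on(a,a), on(a,d), on(d,d), on(f,a), on(f,f)}
2. tag(f,a)  →  {clear(f), near(a,a), near(f,d), near(f,f), on(a,a), on(a,d), on(d,d), on(f,f)}
3. drop(f,d)  →  {near(a,a), near(f,d), on(a,a), on(a,d), on(d,d), on(d,f), on(f,f)}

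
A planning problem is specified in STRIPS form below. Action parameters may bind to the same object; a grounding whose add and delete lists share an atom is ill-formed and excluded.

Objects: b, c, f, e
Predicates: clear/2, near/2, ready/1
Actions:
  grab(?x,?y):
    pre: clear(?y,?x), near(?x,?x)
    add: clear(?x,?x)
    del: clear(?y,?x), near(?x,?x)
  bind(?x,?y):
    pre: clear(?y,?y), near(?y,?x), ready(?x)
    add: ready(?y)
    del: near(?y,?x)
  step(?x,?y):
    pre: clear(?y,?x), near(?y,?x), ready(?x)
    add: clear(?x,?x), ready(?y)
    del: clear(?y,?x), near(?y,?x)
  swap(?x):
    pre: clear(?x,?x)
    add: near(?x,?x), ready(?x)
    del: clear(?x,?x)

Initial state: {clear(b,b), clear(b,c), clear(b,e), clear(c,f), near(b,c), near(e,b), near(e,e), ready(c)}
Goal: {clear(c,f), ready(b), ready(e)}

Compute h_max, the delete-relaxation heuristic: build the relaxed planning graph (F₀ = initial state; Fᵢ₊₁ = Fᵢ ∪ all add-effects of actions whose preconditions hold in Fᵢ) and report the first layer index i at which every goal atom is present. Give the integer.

F0 = init (8 atoms)
F1 = F0 ∪ {clear(c,c), clear(e,e), near(b,b), ready(b)}  (12 atoms)
F2 = F1 ∪ {near(c,c), ready(e)}  (14 atoms)
goal ⊆ F2  ⇒  h_max = 2

2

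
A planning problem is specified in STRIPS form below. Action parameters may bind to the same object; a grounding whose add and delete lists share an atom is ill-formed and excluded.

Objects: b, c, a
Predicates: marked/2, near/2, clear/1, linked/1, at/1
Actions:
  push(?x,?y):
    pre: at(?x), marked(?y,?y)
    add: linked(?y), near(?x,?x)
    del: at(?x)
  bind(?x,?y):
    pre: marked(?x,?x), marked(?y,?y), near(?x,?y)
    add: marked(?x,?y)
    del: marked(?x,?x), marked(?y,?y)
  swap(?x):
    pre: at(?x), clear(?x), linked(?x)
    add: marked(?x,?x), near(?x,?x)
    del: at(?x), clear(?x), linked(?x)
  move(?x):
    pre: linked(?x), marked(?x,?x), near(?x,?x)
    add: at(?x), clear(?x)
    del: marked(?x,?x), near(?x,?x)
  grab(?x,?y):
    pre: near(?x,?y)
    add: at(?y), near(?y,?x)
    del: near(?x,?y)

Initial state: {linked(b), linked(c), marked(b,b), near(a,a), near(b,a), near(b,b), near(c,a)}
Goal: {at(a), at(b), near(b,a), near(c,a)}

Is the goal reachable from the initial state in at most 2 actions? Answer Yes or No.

Yes

1. grab(b,a)  →  {at(a), linked(b), linked(c), marked(b,b), near(a,a), near(a,b), near(b,b), near(c,a)}
2. grab(a,b)  →  {at(a), at(b), linked(b), linked(c), marked(b,b), near(a,a), near(b,a), near(b,b), near(c,a)}
optimal plan length = 2; 2 ≤ 2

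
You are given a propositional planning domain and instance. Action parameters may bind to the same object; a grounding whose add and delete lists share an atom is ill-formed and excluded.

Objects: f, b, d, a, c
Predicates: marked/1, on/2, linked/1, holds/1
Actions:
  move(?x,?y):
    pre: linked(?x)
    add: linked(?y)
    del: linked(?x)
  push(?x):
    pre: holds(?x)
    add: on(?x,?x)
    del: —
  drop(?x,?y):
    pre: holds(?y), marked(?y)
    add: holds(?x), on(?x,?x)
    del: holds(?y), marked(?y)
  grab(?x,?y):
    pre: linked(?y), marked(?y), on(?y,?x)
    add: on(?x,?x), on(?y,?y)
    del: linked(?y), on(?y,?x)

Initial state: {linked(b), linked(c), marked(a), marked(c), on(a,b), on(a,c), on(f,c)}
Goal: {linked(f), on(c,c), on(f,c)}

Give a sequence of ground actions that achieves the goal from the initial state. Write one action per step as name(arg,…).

move(b,f); move(c,a); grab(c,a)

1. move(b,f)  →  {linked(c), linked(f), marked(a), marked(c), on(a,b), on(a,c), on(f,c)}
2. move(c,a)  →  {linked(a), linked(f), marked(a), marked(c), on(a,b), on(a,c), on(f,c)}
3. grab(c,a)  →  {linked(f), marked(a), marked(c), on(a,a), on(a,b), on(c,c), on(f,c)}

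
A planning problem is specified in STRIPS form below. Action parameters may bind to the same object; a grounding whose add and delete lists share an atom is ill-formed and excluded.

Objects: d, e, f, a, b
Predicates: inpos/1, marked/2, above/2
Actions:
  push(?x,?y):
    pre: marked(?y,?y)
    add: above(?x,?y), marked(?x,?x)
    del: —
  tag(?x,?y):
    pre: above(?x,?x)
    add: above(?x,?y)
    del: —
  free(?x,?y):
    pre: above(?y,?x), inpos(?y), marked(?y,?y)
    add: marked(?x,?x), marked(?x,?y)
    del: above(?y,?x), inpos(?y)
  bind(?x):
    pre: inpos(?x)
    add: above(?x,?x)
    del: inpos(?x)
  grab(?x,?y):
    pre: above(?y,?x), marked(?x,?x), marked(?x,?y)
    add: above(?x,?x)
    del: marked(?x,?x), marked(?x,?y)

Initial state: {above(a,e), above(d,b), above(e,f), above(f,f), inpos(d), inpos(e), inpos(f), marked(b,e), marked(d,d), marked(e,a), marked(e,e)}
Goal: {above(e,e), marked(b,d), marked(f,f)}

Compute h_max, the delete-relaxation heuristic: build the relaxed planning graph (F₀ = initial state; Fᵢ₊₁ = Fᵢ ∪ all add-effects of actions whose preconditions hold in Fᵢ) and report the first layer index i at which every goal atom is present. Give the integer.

1

F0 = init (11 atoms)
F1 = F0 ∪ {above(a,d), above(b,d), above(b,e), above(d,d), above(d,e), above(e,d), above(e,e), above(f,a), above(f,b), above(f,d), above(f,e), marked(a,a), marked(b,b), marked(b,d), marked(f,e), marked(f,f)}  (27 atoms)
goal ⊆ F1  ⇒  h_max = 1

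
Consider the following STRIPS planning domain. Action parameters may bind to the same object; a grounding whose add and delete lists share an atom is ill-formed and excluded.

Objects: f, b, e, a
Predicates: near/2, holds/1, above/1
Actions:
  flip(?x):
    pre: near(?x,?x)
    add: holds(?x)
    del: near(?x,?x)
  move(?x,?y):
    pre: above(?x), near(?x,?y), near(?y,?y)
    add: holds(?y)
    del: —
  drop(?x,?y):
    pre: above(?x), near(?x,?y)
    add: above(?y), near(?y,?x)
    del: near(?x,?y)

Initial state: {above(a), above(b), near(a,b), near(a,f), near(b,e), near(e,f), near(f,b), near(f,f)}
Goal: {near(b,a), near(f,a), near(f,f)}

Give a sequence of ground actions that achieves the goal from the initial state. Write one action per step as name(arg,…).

1. drop(a,f)  →  {above(a), above(b), above(f), near(a,b), near(b,e), near(e,f), near(f,a), near(f,b), near(f,f)}
2. drop(a,b)  →  {above(a), above(b), above(f), near(b,a), near(b,e), near(e,f), near(f,a), near(f,b), near(f,f)}

drop(a,f); drop(a,b)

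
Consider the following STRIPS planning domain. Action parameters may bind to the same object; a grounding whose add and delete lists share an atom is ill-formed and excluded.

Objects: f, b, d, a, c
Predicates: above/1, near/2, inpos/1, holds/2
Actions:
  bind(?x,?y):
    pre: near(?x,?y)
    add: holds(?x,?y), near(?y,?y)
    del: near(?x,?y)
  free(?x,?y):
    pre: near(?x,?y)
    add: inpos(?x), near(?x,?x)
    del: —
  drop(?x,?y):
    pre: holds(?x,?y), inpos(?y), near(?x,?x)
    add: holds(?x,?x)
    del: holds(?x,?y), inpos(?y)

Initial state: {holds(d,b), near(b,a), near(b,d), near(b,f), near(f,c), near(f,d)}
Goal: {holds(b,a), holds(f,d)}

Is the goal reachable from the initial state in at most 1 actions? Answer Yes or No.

1. bind(f,d)  →  {holds(d,b), holds(f,d), near(b,a), near(b,d), near(b,f), near(d,d), near(f,c)}
2. bind(b,a)  →  {holds(b,a), holds(d,b), holds(f,d), near(a,a), near(b,d), near(b,f), near(d,d), near(f,c)}
optimal plan length = 2; 2 > 1

No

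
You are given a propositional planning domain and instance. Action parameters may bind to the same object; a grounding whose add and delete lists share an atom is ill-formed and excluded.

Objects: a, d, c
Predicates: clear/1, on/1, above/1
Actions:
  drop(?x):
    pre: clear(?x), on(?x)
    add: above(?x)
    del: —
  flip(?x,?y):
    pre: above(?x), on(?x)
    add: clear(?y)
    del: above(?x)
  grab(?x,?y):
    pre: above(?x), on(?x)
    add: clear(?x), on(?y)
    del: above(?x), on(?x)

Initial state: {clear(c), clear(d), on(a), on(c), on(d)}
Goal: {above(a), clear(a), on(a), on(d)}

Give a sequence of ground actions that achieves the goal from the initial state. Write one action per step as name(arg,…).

1. drop(d)  →  {above(d), clear(c), clear(d), on(a), on(c), on(d)}
2. flip(d,a)  →  {clear(a), clear(c), clear(d), on(a), on(c), on(d)}
3. drop(a)  →  {above(a), clear(a), clear(c), clear(d), on(a), on(c), on(d)}

drop(d); flip(d,a); drop(a)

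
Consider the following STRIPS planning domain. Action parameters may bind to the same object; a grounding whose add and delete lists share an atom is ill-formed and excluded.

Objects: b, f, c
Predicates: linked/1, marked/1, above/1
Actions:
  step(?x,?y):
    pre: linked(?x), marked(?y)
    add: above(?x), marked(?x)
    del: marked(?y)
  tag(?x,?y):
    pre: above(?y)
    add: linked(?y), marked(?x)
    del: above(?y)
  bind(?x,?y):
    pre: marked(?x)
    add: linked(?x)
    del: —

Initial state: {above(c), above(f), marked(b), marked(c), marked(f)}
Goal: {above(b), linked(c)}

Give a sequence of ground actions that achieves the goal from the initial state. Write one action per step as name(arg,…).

1. tag(b,c)  →  {above(f), linked(c), marked(b), marked(c), marked(f)}
2. bind(b,b)  →  {above(f), linked(b), linked(c), marked(b), marked(c), marked(f)}
3. step(b,f)  →  {above(b), above(f), linked(b), linked(c), marked(b), marked(c)}

tag(b,c); bind(b,b); step(b,f)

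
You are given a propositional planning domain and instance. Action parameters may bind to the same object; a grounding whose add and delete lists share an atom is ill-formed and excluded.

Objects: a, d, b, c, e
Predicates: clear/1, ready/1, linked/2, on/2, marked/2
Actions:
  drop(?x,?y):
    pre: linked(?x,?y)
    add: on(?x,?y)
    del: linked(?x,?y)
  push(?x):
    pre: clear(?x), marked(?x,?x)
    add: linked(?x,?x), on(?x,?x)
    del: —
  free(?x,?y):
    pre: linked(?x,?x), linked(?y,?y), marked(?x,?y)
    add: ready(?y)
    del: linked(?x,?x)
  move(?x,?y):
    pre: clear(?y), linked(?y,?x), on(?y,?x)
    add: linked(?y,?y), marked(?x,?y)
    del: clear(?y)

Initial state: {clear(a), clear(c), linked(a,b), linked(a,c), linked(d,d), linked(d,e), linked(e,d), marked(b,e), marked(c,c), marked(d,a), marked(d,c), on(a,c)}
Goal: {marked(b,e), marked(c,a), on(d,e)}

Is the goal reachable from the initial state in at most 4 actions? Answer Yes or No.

1. drop(d,e)  →  {clear(a), clear(c), linked(a,b), linked(a,c), linked(d,d), linked(e,d), marked(b,e), marked(c,c), marked(d,a), marked(d,c), on(a,c), on(d,e)}
2. move(c,a)  →  {clear(c), linked(a,a), linked(a,b), linked(a,c), linked(d,d), linked(e,d), marked(b,e), marked(c,a), marked(c,c), marked(d,a), marked(d,c), on(a,c), on(d,e)}
optimal plan length = 2; 2 ≤ 4

Yes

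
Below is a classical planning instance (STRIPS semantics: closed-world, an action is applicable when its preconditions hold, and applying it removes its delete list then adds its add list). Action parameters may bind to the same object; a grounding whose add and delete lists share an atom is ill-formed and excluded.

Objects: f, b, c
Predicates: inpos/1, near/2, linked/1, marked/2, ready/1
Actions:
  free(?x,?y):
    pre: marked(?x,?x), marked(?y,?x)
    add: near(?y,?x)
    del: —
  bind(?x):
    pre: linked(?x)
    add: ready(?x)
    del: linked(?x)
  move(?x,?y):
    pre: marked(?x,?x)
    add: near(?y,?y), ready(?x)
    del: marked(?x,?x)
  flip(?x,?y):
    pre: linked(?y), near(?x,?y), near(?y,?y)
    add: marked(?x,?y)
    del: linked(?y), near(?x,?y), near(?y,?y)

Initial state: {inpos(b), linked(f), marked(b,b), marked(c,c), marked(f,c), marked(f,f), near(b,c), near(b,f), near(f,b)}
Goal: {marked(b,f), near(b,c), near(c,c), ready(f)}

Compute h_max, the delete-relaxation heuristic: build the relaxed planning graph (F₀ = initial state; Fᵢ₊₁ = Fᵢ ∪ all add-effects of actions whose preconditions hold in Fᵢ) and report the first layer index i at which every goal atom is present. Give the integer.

F0 = init (9 atoms)
F1 = F0 ∪ {near(b,b), near(c,c), near(f,c), near(f,f), ready(b), ready(c), ready(f)}  (16 atoms)
F2 = F1 ∪ {marked(b,f)}  (17 atoms)
goal ⊆ F2  ⇒  h_max = 2

2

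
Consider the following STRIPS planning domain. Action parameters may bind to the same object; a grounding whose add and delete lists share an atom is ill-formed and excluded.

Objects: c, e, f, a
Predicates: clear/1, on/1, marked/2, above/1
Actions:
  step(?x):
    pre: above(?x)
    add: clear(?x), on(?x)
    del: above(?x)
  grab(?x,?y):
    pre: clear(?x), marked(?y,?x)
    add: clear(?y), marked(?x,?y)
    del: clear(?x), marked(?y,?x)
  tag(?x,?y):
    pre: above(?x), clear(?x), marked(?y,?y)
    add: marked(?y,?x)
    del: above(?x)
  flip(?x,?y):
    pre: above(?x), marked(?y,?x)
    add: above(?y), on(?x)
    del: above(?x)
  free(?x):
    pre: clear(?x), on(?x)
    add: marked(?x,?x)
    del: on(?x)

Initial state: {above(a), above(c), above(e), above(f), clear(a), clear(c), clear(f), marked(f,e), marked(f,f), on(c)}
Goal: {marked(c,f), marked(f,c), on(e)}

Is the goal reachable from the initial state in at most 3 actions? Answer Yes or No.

1. step(e)  →  {above(a), above(c), above(f), clear(a), clear(c), clear(e), clear(f), marked(f,e), marked(f,f), on(c), on(e)}
2. tag(c,f)  →  {above(a), above(f), clear(a), clear(c), clear(e), clear(f), marked(f,c), marked(f,e), marked(f,f), on(c), on(e)}
3. free(c)  →  {above(a), above(f), clear(a), clear(c), clear(e), clear(f), marked(c,c), marked(f,c), marked(f,e), marked(f,f), on(e)}
4. tag(f,c)  →  {above(a), clear(a), clear(c), clear(e), clear(f), marked(c,c), marked(c,f), marked(f,c), marked(f,e), marked(f,f), on(e)}
optimal plan length = 4; 4 > 3

No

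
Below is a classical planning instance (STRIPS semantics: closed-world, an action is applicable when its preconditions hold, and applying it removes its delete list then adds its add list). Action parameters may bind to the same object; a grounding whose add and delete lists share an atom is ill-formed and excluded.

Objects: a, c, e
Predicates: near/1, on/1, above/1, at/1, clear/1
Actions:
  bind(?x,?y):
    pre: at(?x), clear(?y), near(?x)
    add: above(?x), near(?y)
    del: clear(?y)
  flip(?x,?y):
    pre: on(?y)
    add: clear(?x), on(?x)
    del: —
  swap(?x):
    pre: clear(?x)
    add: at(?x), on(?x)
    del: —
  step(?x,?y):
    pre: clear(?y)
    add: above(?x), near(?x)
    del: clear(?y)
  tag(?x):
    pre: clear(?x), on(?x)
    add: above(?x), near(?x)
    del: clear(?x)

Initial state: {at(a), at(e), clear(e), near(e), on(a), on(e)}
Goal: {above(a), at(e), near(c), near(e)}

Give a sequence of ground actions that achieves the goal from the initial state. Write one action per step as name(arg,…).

flip(a,a); step(a,a); step(c,e)

1. flip(a,a)  →  {at(a), at(e), clear(a), clear(e), near(e), on(a), on(e)}
2. step(a,a)  →  {above(a), at(a), at(e), clear(e), near(a), near(e), on(a), on(e)}
3. step(c,e)  →  {above(a), above(c), at(a), at(e), near(a), near(c), near(e), on(a), on(e)}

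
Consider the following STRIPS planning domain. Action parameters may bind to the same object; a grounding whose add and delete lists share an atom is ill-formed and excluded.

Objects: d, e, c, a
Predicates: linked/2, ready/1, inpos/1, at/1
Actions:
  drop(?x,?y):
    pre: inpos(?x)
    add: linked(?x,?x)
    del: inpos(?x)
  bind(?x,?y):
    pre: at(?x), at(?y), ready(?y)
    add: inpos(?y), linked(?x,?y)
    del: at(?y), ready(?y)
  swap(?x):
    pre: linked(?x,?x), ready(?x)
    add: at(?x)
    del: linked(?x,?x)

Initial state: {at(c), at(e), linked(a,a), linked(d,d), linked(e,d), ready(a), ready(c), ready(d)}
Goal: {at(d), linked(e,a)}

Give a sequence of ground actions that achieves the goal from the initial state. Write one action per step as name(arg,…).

1. swap(d)  →  {at(c), at(d), at(e), linked(a,a), linked(e,d), ready(a), ready(c), ready(d)}
2. swap(a)  →  {at(a), at(c), at(d), at(e), linked(e,d), ready(a), ready(c), ready(d)}
3. bind(e,a)  →  {at(c), at(d), at(e), inpos(a), linked(e,a), linked(e,d), ready(c), ready(d)}

swap(d); swap(a); bind(e,a)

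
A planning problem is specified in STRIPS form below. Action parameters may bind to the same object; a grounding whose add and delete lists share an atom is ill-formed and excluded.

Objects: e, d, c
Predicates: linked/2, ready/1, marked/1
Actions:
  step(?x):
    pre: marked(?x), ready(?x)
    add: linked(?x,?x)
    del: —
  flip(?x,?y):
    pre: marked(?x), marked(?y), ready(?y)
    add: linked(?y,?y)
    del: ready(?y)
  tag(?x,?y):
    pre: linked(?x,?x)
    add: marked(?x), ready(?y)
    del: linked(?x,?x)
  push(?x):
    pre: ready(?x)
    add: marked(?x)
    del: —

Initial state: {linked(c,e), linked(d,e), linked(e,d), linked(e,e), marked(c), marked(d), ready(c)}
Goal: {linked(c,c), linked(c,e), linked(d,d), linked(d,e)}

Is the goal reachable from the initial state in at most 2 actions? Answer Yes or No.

1. step(c)  →  {linked(c,c), linked(c,e), linked(d,e), linked(e,d), linked(e,e), marked(c), marked(d), ready(c)}
2. tag(e,d)  →  {linked(c,c), linked(c,e), linked(d,e), linked(e,d), marked(c), marked(d), marked(e), ready(c), ready(d)}
3. step(d)  →  {linked(c,c), linked(c,e), linked(d,d), linked(d,e), linked(e,d), marked(c), marked(d), marked(e), ready(c), ready(d)}
optimal plan length = 3; 3 > 2

No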